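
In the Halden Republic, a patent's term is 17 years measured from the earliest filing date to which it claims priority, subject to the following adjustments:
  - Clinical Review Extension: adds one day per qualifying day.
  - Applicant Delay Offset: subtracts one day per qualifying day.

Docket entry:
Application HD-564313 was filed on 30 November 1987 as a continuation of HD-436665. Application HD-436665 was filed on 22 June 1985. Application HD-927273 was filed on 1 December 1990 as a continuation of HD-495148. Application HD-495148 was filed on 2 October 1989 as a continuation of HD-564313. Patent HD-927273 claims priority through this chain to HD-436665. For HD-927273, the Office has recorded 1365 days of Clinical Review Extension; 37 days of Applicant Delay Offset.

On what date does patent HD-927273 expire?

2006-02-09

Earliest priority filing: 22 June 1985.
Base term: 22 June 1985 + 17 years → 22 June 2002.
Clinical Review Extension: +1365 days → 18 March 2006.
Applicant Delay Offset: −37 days → 9 February 2006.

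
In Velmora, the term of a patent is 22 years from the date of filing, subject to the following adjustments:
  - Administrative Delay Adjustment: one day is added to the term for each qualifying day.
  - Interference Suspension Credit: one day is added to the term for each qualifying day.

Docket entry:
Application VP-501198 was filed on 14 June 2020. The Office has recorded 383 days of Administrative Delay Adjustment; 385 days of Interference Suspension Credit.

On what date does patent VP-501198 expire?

2044-07-21

Base term: filing date + 22 years → 14 June 2042.
Administrative Delay Adjustment: +383 days → 2 July 2043.
Interference Suspension Credit: +385 days → 21 July 2044.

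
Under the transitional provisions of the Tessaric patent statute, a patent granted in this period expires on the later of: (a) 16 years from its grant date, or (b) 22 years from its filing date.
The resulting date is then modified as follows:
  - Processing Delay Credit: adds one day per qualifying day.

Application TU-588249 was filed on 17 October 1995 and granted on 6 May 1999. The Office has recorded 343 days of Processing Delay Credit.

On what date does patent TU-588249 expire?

September 25, 2018

(a) grant + 16 years → 6 May 2015.
(b) filing + 22 years → 17 October 2017.
Later of the two: 17 October 2017.
Processing Delay Credit: +343 days → 25 September 2018.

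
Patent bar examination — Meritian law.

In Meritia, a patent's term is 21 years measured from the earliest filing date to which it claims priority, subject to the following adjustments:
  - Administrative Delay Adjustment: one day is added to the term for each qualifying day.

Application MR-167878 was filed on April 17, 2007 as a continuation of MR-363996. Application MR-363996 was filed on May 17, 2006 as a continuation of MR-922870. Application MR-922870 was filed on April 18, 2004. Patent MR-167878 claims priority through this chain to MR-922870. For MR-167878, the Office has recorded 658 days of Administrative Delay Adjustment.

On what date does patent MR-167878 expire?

2027-02-05

Earliest priority filing: 18 April 2004.
Base term: 18 April 2004 + 21 years → 18 April 2025.
Administrative Delay Adjustment: +658 days → 5 February 2027.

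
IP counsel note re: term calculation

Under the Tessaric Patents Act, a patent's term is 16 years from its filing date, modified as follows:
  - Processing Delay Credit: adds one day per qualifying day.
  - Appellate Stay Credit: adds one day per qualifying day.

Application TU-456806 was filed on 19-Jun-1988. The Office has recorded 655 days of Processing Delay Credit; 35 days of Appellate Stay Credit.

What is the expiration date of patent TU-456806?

May 10, 2006

Base term: filing date + 16 years → 19 June 2004.
Processing Delay Credit: +655 days → 5 April 2006.
Appellate Stay Credit: +35 days → 10 May 2006.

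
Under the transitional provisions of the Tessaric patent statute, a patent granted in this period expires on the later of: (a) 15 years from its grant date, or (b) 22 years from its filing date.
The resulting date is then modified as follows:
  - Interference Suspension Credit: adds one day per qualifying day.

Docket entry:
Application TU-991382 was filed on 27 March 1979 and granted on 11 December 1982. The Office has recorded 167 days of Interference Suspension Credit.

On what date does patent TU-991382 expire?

(a) grant + 15 years → 11 December 1997.
(b) filing + 22 years → 27 March 2001.
Later of the two: 27 March 2001.
Interference Suspension Credit: +167 days → 10 September 2001.

2001-09-10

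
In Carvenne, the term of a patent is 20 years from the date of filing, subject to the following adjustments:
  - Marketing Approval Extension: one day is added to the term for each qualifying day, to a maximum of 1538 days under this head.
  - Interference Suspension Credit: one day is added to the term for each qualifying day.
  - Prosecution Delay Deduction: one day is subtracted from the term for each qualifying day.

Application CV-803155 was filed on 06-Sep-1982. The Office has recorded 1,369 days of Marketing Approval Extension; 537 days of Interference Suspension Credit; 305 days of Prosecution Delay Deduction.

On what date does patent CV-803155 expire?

2007-01-24

Base term: filing date + 20 years → 6 September 2002.
Marketing Approval Extension: 1369 days (within the 1538-day cap) → +1369 days → 6 June 2006.
Interference Suspension Credit: +537 days → 25 November 2007.
Prosecution Delay Deduction: −305 days → 24 January 2007.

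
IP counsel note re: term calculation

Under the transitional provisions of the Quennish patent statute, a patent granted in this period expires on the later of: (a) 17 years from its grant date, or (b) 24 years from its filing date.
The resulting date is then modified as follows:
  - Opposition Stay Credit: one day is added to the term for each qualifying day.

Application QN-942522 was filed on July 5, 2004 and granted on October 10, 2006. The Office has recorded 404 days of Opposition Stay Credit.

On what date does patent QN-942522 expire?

(a) grant + 17 years → 10 October 2023.
(b) filing + 24 years → 5 July 2028.
Later of the two: 5 July 2028.
Opposition Stay Credit: +404 days → 13 August 2029.

2029-08-13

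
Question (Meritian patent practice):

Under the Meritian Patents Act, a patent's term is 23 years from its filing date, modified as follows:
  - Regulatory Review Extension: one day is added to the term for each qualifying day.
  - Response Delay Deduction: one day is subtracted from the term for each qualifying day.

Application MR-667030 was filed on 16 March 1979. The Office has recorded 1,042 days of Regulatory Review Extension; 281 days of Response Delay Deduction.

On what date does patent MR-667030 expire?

Base term: filing date + 23 years → 16 March 2002.
Regulatory Review Extension: +1042 days → 21 January 2005.
Response Delay Deduction: −281 days → 15 April 2004.

April 15, 2004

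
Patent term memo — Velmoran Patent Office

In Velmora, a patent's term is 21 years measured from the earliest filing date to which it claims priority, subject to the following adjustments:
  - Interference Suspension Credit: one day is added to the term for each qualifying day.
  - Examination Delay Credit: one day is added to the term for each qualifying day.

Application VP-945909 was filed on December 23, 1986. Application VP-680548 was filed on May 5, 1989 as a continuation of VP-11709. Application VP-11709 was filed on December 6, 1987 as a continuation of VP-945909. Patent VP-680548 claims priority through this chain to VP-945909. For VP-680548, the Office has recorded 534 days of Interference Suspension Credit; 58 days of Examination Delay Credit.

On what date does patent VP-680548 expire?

August 6, 2009

Earliest priority filing: 23 December 1986.
Base term: 23 December 1986 + 21 years → 23 December 2007.
Interference Suspension Credit: +534 days → 9 June 2009.
Examination Delay Credit: +58 days → 6 August 2009.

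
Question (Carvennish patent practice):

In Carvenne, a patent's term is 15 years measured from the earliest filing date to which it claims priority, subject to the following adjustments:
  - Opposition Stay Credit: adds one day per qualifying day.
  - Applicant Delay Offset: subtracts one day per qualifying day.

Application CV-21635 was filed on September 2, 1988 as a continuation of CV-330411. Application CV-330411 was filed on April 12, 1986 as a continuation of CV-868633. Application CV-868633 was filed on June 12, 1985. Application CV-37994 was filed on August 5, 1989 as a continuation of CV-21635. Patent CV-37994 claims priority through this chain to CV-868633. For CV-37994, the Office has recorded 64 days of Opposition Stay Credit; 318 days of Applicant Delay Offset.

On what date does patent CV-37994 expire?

1999-10-02

Earliest priority filing: 12 June 1985.
Base term: 12 June 1985 + 15 years → 12 June 2000.
Opposition Stay Credit: +64 days → 15 August 2000.
Applicant Delay Offset: −318 days → 2 October 1999.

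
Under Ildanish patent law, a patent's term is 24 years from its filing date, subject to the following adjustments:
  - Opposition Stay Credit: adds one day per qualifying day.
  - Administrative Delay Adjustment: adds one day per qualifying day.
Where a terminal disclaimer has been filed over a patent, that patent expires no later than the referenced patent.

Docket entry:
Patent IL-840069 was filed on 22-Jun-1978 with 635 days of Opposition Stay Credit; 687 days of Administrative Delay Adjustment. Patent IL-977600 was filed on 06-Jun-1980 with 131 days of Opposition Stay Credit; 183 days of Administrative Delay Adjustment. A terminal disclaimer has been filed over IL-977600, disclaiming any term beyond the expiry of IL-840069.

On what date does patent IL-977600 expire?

April 16, 2005

Natural term of IL-977600:
  Base: filing + 24 years → 6 June 2004.
  Opposition Stay Credit: +131 days → 15 October 2004.
  Administrative Delay Adjustment: +183 days → 16 April 2005.
Expiry of referenced patent IL-840069:
  Base: filing + 24 years → 22 June 2002.
  Opposition Stay Credit: +635 days → 18 March 2004.
  Administrative Delay Adjustment: +687 days → 3 February 2006.
Terminal disclaimer: IL-977600 expires on the earlier of 16 April 2005 and 3 February 2006.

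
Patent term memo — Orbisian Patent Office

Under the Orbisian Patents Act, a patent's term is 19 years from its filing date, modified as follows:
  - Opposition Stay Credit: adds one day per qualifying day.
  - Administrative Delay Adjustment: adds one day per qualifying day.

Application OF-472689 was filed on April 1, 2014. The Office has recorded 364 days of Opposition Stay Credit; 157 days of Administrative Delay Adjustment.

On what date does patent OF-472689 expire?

2034-09-04

Base term: filing date + 19 years → 1 April 2033.
Opposition Stay Credit: +364 days → 31 March 2034.
Administrative Delay Adjustment: +157 days → 4 September 2034.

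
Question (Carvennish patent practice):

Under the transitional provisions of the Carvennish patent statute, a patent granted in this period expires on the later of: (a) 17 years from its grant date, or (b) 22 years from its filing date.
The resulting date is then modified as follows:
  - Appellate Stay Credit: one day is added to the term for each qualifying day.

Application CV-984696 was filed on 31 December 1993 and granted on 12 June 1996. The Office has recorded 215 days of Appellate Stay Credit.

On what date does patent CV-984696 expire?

(a) grant + 17 years → 12 June 2013.
(b) filing + 22 years → 31 December 2015.
Later of the two: 31 December 2015.
Appellate Stay Credit: +215 days → 2 August 2016.

August 2, 2016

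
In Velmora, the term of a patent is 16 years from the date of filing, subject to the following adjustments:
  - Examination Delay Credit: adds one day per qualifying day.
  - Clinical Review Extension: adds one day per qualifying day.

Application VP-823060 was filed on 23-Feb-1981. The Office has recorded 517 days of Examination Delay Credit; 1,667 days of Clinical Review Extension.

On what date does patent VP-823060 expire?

2003-02-16

Base term: filing date + 16 years → 23 February 1997.
Examination Delay Credit: +517 days → 25 July 1998.
Clinical Review Extension: +1667 days → 16 February 2003.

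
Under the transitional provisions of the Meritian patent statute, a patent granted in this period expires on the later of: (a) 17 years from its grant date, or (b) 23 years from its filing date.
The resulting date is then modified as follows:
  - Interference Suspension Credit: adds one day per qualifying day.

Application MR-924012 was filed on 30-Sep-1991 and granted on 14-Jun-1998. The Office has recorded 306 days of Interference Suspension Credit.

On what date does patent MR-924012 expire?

2016-04-15

(a) grant + 17 years → 14 June 2015.
(b) filing + 23 years → 30 September 2014.
Later of the two: 14 June 2015.
Interference Suspension Credit: +306 days → 15 April 2016.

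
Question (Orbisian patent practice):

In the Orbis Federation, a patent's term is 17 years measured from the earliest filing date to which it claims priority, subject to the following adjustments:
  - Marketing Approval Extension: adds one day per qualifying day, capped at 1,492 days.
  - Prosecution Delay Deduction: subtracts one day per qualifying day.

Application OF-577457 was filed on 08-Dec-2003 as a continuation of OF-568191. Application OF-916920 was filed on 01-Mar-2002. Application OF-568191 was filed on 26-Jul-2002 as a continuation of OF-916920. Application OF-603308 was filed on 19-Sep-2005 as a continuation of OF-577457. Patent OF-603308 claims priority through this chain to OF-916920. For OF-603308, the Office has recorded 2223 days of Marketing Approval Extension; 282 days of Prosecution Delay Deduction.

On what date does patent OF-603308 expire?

Earliest priority filing: 1 March 2002.
Base term: 1 March 2002 + 17 years → 1 March 2019.
Marketing Approval Extension: 2223 days claimed exceeds the 1492-day cap, so +1492 days → 1 April 2023.
Prosecution Delay Deduction: −282 days → 23 June 2022.

2022-06-23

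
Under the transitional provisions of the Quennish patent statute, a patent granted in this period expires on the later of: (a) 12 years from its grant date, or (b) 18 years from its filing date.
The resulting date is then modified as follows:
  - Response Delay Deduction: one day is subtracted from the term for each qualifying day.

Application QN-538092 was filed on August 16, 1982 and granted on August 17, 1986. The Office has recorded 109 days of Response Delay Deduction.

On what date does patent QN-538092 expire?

April 29, 2000

(a) grant + 12 years → 17 August 1998.
(b) filing + 18 years → 16 August 2000.
Later of the two: 16 August 2000.
Response Delay Deduction: −109 days → 29 April 2000.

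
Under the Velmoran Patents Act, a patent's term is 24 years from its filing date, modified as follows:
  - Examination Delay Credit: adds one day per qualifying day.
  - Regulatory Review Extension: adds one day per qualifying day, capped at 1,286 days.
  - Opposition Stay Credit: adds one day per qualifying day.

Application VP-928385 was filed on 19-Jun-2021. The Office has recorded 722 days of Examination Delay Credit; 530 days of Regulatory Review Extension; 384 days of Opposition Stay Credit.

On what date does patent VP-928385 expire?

Base term: filing date + 24 years → 19 June 2045.
Examination Delay Credit: +722 days → 11 June 2047.
Regulatory Review Extension: 530 days (within the 1286-day cap) → +530 days → 22 November 2048.
Opposition Stay Credit: +384 days → 11 December 2049.

December 11, 2049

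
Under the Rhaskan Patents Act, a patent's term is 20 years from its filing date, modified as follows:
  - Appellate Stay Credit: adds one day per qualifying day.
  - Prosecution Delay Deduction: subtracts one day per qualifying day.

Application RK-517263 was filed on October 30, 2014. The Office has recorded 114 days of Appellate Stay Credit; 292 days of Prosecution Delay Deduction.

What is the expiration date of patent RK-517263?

Base term: filing date + 20 years → 30 October 2034.
Appellate Stay Credit: +114 days → 21 February 2035.
Prosecution Delay Deduction: −292 days → 5 May 2034.

2034-05-05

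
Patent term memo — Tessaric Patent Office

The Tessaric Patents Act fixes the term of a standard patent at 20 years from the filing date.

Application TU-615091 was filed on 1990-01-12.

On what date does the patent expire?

January 12, 2010

Filing date + 20 years → 12 January 2010.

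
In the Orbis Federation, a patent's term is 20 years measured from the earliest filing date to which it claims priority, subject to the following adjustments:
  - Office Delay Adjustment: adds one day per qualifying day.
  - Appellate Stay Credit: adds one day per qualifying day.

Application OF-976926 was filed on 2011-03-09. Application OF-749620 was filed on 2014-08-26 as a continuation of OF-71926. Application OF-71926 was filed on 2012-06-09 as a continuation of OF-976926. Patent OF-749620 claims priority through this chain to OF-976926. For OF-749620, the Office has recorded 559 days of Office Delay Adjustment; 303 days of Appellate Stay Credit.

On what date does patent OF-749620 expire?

July 18, 2033

Earliest priority filing: 9 March 2011.
Base term: 9 March 2011 + 20 years → 9 March 2031.
Office Delay Adjustment: +559 days → 18 September 2032.
Appellate Stay Credit: +303 days → 18 July 2033.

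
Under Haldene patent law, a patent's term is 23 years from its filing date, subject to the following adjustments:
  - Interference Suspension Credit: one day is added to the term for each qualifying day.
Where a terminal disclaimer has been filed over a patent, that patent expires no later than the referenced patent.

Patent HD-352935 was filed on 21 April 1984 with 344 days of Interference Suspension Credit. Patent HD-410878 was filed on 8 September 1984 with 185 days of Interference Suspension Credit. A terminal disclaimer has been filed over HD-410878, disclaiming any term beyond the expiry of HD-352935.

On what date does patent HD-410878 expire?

2008-03-11

Natural term of HD-410878:
  Base: filing + 23 years → 8 September 2007.
  Interference Suspension Credit: +185 days → 11 March 2008.
Expiry of referenced patent HD-352935:
  Base: filing + 23 years → 21 April 2007.
  Interference Suspension Credit: +344 days → 30 March 2008.
Terminal disclaimer: HD-410878 expires on the earlier of 11 March 2008 and 30 March 2008.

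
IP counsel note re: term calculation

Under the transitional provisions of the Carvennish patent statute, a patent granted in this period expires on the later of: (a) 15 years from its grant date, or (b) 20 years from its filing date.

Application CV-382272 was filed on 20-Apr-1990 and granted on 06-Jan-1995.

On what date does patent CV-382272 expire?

2010-04-20

(a) grant + 15 years → 6 January 2010.
(b) filing + 20 years → 20 April 2010.
Later of the two: 20 April 2010.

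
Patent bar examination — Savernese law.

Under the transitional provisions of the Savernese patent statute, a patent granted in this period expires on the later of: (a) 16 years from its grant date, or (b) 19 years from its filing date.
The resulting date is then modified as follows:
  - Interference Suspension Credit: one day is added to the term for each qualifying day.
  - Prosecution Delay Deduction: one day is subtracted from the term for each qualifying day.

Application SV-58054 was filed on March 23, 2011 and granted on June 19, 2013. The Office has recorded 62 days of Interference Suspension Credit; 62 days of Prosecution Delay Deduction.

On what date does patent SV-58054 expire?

2030-03-23

(a) grant + 16 years → 19 June 2029.
(b) filing + 19 years → 23 March 2030.
Later of the two: 23 March 2030.
Interference Suspension Credit: +62 days → 24 May 2030.
Prosecution Delay Deduction: −62 days → 23 March 2030.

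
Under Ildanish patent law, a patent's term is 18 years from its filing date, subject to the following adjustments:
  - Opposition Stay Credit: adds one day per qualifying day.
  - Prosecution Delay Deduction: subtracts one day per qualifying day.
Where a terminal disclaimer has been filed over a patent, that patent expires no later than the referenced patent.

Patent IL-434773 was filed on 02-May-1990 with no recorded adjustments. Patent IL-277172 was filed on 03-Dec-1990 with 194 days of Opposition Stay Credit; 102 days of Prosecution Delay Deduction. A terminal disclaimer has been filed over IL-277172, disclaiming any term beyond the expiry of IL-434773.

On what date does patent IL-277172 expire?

2008-05-02

Natural term of IL-277172:
  Base: filing + 18 years → 3 December 2008.
  Opposition Stay Credit: +194 days → 15 June 2009.
  Prosecution Delay Deduction: −102 days → 5 March 2009.
Expiry of referenced patent IL-434773:
  Base: filing + 18 years → 2 May 2008.
Terminal disclaimer: IL-277172 expires on the earlier of 5 March 2009 and 2 May 2008.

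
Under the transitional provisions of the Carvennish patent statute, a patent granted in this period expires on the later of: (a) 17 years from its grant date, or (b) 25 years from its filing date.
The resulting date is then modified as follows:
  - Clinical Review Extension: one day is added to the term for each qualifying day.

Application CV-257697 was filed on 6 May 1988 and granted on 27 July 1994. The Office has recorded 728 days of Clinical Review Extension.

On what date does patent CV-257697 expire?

2015-05-04

(a) grant + 17 years → 27 July 2011.
(b) filing + 25 years → 6 May 2013.
Later of the two: 6 May 2013.
Clinical Review Extension: +728 days → 4 May 2015.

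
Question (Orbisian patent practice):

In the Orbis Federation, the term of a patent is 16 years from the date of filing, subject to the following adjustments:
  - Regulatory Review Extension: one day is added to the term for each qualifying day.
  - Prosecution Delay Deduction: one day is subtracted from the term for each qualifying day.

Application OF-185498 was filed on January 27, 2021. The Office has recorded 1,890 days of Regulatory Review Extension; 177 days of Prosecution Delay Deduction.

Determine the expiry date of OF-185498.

Base term: filing date + 16 years → 27 January 2037.
Regulatory Review Extension: +1890 days → 1 April 2042.
Prosecution Delay Deduction: −177 days → 6 October 2041.

October 6, 2041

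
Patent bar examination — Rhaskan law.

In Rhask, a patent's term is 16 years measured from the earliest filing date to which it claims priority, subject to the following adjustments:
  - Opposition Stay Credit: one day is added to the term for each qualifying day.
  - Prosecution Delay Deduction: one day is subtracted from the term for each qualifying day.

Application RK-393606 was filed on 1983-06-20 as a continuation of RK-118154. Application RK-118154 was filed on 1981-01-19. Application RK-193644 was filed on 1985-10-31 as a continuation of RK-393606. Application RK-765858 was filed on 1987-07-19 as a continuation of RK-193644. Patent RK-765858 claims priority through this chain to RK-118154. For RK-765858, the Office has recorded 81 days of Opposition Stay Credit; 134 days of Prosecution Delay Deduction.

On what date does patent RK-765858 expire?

November 27, 1996

Earliest priority filing: 19 January 1981.
Base term: 19 January 1981 + 16 years → 19 January 1997.
Opposition Stay Credit: +81 days → 10 April 1997.
Prosecution Delay Deduction: −134 days → 27 November 1996.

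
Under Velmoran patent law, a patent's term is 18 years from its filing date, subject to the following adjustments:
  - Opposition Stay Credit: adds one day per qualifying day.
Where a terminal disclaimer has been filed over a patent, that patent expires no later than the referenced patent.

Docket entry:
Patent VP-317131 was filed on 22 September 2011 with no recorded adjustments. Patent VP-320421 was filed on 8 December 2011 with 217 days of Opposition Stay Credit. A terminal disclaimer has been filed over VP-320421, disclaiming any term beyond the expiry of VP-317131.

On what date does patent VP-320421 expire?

Natural term of VP-320421:
  Base: filing + 18 years → 8 December 2029.
  Opposition Stay Credit: +217 days → 13 July 2030.
Expiry of referenced patent VP-317131:
  Base: filing + 18 years → 22 September 2029.
Terminal disclaimer: VP-320421 expires on the earlier of 13 July 2030 and 22 September 2029.

2029-09-22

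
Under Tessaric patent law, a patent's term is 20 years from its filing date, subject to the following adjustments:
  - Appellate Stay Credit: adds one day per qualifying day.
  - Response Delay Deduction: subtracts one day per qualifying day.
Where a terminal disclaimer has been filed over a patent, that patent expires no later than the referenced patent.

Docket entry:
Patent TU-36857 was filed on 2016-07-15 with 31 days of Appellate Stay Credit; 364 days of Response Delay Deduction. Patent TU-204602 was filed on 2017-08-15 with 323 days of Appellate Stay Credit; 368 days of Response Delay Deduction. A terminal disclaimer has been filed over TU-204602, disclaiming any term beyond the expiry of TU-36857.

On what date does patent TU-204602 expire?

2035-08-17

Natural term of TU-204602:
  Base: filing + 20 years → 15 August 2037.
  Appellate Stay Credit: +323 days → 4 July 2038.
  Response Delay Deduction: −368 days → 1 July 2037.
Expiry of referenced patent TU-36857:
  Base: filing + 20 years → 15 July 2036.
  Appellate Stay Credit: +31 days → 15 August 2036.
  Response Delay Deduction: −364 days → 17 August 2035.
Terminal disclaimer: TU-204602 expires on the earlier of 1 July 2037 and 17 August 2035.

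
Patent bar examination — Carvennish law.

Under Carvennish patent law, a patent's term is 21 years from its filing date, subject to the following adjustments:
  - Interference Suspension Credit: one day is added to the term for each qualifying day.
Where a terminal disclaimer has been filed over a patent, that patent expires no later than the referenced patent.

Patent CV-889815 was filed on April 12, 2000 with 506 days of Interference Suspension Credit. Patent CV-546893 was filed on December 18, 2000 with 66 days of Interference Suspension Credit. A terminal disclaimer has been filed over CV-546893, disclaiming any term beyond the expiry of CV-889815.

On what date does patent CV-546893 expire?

Natural term of CV-546893:
  Base: filing + 21 years → 18 December 2021.
  Interference Suspension Credit: +66 days → 22 February 2022.
Expiry of referenced patent CV-889815:
  Base: filing + 21 years → 12 April 2021.
  Interference Suspension Credit: +506 days → 31 August 2022.
Terminal disclaimer: CV-546893 expires on the earlier of 22 February 2022 and 31 August 2022.

2022-02-22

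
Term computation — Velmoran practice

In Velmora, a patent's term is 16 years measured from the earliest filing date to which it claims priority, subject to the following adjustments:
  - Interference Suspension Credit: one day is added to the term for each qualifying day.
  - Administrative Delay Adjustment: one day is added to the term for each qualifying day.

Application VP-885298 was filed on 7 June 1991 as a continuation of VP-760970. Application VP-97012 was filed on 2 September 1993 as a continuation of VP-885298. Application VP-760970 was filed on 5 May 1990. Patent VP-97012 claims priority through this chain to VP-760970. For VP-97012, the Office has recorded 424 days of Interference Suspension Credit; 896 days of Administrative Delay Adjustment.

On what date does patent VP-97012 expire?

2009-12-15

Earliest priority filing: 5 May 1990.
Base term: 5 May 1990 + 16 years → 5 May 2006.
Interference Suspension Credit: +424 days → 3 July 2007.
Administrative Delay Adjustment: +896 days → 15 December 2009.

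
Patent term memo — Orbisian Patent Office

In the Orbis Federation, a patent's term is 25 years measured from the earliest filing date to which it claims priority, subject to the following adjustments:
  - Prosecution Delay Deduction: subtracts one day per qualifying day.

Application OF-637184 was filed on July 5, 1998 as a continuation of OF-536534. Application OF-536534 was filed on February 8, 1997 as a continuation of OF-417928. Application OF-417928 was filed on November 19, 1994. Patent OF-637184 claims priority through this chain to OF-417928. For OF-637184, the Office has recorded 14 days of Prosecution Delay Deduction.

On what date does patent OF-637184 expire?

2019-11-05

Earliest priority filing: 19 November 1994.
Base term: 19 November 1994 + 25 years → 19 November 2019.
Prosecution Delay Deduction: −14 days → 5 November 2019.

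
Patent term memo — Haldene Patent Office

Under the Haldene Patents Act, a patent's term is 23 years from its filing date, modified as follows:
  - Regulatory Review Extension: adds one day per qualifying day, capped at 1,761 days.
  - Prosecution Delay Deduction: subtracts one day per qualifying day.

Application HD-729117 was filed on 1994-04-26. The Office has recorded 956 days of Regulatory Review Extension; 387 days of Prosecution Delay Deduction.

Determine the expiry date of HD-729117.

2018-11-16

Base term: filing date + 23 years → 26 April 2017.
Regulatory Review Extension: 956 days (within the 1761-day cap) → +956 days → 8 December 2019.
Prosecution Delay Deduction: −387 days → 16 November 2018.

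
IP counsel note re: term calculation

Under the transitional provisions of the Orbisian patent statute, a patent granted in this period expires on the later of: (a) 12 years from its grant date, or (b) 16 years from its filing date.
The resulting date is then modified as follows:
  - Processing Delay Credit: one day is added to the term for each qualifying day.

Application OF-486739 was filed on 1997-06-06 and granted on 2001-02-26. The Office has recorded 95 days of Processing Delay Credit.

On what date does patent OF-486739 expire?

(a) grant + 12 years → 26 February 2013.
(b) filing + 16 years → 6 June 2013.
Later of the two: 6 June 2013.
Processing Delay Credit: +95 days → 9 September 2013.

September 9, 2013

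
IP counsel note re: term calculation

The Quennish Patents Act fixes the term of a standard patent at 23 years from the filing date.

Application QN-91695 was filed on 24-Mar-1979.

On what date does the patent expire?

Filing date + 23 years → 24 March 2002.

March 24, 2002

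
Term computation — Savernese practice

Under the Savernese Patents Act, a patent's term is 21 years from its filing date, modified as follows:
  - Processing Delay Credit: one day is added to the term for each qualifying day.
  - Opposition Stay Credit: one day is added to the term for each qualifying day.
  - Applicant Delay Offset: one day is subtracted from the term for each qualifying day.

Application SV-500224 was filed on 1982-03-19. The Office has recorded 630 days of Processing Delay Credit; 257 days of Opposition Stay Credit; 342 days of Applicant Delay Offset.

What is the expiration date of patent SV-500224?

September 14, 2004

Base term: filing date + 21 years → 19 March 2003.
Processing Delay Credit: +630 days → 8 December 2004.
Opposition Stay Credit: +257 days → 22 August 2005.
Applicant Delay Offset: −342 days → 14 September 2004.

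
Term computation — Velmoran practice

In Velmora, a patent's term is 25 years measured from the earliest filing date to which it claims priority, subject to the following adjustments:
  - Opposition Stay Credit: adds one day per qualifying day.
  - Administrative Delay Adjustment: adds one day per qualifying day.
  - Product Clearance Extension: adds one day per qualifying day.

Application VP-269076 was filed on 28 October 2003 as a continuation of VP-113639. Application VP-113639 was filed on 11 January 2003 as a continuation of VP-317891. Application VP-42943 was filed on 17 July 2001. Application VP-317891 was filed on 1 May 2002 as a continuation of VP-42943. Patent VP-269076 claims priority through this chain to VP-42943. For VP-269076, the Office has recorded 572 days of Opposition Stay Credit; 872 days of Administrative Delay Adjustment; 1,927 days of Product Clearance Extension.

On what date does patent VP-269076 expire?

2035-10-09

Earliest priority filing: 17 July 2001.
Base term: 17 July 2001 + 25 years → 17 July 2026.
Opposition Stay Credit: +572 days → 9 February 2028.
Administrative Delay Adjustment: +872 days → 30 June 2030.
Product Clearance Extension: +1927 days → 9 October 2035.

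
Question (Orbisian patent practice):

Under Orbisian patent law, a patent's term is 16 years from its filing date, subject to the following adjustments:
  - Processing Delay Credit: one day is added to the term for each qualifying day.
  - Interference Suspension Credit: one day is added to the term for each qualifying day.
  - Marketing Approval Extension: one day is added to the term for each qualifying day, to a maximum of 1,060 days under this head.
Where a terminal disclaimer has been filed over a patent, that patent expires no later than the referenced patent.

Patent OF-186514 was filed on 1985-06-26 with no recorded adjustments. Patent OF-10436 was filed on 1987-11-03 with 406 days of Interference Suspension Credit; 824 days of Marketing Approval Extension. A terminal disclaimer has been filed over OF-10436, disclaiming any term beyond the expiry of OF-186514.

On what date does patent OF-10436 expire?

Natural term of OF-10436:
  Base: filing + 16 years → 3 November 2003.
  Interference Suspension Credit: +406 days → 13 December 2004.
  Marketing Approval Extension: 824 days (within the 1060-day cap) → +824 days → 17 March 2007.
Expiry of referenced patent OF-186514:
  Base: filing + 16 years → 26 June 2001.
Terminal disclaimer: OF-10436 expires on the earlier of 17 March 2007 and 26 June 2001.

2001-06-26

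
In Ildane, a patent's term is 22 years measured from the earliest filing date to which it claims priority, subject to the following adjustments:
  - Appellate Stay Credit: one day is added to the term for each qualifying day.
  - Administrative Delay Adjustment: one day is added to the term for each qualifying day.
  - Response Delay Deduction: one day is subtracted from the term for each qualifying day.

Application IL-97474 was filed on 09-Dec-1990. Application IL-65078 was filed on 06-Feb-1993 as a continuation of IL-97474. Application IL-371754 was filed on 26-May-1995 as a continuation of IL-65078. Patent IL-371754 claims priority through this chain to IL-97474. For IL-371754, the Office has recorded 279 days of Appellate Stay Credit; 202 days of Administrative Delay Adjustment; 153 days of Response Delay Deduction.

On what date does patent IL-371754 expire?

Earliest priority filing: 9 December 1990.
Base term: 9 December 1990 + 22 years → 9 December 2012.
Appellate Stay Credit: +279 days → 14 September 2013.
Administrative Delay Adjustment: +202 days → 4 April 2014.
Response Delay Deduction: −153 days → 2 November 2013.

November 2, 2013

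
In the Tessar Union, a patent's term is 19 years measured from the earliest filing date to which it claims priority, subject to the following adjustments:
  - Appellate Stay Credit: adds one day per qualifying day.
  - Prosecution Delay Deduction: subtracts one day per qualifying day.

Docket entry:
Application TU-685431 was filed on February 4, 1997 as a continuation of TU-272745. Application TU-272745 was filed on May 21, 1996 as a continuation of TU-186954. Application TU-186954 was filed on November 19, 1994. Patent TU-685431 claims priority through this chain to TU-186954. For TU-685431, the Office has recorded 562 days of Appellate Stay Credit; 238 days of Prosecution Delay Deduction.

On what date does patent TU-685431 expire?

Earliest priority filing: 19 November 1994.
Base term: 19 November 1994 + 19 years → 19 November 2013.
Appellate Stay Credit: +562 days → 4 June 2015.
Prosecution Delay Deduction: −238 days → 9 October 2014.

2014-10-09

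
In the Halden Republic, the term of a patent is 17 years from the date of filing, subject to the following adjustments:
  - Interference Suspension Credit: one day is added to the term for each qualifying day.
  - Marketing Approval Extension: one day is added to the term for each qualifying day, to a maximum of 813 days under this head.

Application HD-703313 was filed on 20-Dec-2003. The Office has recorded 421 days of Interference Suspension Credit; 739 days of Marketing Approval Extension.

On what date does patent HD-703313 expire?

Base term: filing date + 17 years → 20 December 2020.
Interference Suspension Credit: +421 days → 14 February 2022.
Marketing Approval Extension: 739 days (within the 813-day cap) → +739 days → 23 February 2024.

2024-02-23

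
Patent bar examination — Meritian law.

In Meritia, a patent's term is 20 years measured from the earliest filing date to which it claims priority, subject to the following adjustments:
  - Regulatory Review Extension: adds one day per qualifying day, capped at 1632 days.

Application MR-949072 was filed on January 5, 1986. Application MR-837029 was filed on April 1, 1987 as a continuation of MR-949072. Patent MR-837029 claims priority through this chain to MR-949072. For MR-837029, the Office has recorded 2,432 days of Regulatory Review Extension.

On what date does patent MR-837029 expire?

Earliest priority filing: 5 January 1986.
Base term: 5 January 1986 + 20 years → 5 January 2006.
Regulatory Review Extension: 2432 days claimed exceeds the 1632-day cap, so +1632 days → 25 June 2010.

2010-06-25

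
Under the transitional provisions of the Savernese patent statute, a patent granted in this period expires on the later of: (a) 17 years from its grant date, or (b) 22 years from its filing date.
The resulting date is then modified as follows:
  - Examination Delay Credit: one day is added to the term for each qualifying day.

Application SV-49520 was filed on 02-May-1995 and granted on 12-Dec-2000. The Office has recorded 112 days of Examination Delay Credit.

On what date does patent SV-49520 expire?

2018-04-03

(a) grant + 17 years → 12 December 2017.
(b) filing + 22 years → 2 May 2017.
Later of the two: 12 December 2017.
Examination Delay Credit: +112 days → 3 April 2018.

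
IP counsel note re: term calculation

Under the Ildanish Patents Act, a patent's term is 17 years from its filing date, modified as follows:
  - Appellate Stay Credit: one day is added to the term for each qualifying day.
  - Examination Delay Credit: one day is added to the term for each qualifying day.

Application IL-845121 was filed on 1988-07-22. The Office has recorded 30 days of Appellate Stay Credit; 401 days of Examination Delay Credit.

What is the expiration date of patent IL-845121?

Base term: filing date + 17 years → 22 July 2005.
Appellate Stay Credit: +30 days → 21 August 2005.
Examination Delay Credit: +401 days → 26 September 2006.

2006-09-26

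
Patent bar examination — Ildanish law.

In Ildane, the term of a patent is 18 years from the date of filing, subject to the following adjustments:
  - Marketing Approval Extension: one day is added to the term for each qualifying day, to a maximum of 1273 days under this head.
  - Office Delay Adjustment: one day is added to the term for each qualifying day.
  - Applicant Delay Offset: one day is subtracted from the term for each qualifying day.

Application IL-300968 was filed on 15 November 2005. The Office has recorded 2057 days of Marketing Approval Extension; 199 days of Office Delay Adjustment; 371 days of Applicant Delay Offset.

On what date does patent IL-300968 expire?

Base term: filing date + 18 years → 15 November 2023.
Marketing Approval Extension: 2057 days claimed exceeds the 1273-day cap, so +1273 days → 11 May 2027.
Office Delay Adjustment: +199 days → 26 November 2027.
Applicant Delay Offset: −371 days → 20 November 2026.

2026-11-20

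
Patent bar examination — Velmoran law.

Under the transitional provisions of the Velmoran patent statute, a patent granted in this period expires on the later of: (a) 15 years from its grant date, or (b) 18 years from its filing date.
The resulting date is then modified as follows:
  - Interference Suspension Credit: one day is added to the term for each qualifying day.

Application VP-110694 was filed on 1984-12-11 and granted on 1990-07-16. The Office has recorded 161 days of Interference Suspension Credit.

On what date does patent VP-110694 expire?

(a) grant + 15 years → 16 July 2005.
(b) filing + 18 years → 11 December 2002.
Later of the two: 16 July 2005.
Interference Suspension Credit: +161 days → 24 December 2005.

2005-12-24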